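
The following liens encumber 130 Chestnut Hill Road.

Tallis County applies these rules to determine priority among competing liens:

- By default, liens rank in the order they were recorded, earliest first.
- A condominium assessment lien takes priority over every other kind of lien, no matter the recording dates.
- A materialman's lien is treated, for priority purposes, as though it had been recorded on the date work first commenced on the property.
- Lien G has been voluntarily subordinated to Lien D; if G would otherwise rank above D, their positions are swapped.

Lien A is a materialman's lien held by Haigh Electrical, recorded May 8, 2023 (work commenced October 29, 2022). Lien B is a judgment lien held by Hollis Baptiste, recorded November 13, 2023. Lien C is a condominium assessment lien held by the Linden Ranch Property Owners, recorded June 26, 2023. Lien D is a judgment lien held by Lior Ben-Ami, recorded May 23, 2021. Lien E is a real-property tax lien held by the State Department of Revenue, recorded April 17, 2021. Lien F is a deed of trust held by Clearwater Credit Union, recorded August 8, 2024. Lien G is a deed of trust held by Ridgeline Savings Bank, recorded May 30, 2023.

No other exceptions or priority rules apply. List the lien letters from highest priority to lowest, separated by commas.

Adjusting effective dates: A relates back to October 29, 2022 (work commenced).
C is a condominium assessment lien, so it outranks all other liens regardless of date.
Ordering the rest by effective date: E (April 17, 2021), D (May 23, 2021), A (October 29, 2022), G (May 30, 2023), B (November 13, 2023), F (August 8, 2024).
G is already junior to D, so the subordination agreement changes nothing.

C, E, D, A, G, B, F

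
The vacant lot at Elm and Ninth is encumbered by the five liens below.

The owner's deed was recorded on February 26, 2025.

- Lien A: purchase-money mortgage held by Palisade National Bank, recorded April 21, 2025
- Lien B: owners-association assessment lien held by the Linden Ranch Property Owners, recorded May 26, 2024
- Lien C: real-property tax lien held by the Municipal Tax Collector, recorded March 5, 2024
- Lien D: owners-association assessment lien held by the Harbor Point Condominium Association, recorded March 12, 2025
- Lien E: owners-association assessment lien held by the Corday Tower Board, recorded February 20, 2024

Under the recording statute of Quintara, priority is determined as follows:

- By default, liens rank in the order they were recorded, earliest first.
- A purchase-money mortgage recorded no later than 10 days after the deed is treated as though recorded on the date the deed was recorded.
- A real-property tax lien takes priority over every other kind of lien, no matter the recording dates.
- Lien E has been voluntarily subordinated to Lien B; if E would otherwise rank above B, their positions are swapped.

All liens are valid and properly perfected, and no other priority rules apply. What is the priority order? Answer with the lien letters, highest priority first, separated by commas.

Effective dates: A missed the 10-day window (54 days after the deed), so its recording date stands.
C is a real-property tax lien and takes priority over every other lien.
Remaining liens by effective date: E (February 20, 2024), B (May 26, 2024), D (March 12, 2025), A (April 21, 2025).
Because E would otherwise rank above B, the subordination swaps them.

C, B, E, D, A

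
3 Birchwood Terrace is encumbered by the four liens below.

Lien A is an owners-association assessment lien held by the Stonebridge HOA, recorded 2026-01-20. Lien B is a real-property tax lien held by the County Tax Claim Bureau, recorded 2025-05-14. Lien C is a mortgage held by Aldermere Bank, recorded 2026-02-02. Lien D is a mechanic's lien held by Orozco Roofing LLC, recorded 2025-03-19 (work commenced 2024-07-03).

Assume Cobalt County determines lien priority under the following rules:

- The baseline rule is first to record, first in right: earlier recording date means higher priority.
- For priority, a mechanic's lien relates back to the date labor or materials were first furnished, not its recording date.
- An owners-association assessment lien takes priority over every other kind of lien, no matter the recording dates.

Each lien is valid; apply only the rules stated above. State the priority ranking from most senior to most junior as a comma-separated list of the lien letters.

Effective dates: D relates back to 2024-07-03 (work commenced).
A is an owners-association assessment lien, so it outranks all other liens regardless of date.
Among the remaining liens, by effective date: D (2024-07-03), B (2025-05-14), C (2026-02-02).

A, D, B, C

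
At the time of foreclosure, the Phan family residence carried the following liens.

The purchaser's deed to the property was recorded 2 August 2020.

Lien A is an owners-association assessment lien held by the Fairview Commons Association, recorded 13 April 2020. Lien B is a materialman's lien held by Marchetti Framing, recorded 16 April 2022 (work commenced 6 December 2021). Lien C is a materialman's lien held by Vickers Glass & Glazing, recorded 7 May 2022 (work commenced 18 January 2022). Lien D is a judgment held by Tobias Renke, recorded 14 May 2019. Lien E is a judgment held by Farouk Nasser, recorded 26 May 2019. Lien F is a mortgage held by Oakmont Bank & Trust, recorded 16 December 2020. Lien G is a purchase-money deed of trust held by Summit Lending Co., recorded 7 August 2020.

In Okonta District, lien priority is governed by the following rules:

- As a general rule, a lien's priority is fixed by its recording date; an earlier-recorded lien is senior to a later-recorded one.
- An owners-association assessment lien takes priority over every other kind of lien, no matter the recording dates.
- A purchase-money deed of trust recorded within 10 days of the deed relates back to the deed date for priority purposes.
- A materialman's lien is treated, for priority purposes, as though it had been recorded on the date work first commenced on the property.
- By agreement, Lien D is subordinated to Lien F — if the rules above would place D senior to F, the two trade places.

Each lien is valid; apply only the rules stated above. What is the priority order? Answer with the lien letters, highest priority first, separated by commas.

Adjusting effective dates: B is treated as recorded 6 December 2021, the work-commencement date; C's effective date is 18 January 2022, when work began; G relates back to the deed date 2 August 2020.
A is an owners-association assessment lien, so it outranks all other liens regardless of date.
Ordering the rest by effective date: D (14 May 2019), E (26 May 2019), G (2 August 2020), F (16 December 2020), B (6 December 2021), C (18 January 2022).
D would otherwise be senior to F, so under the subordination agreement D and F exchange positions.

A, F, E, G, D, B, C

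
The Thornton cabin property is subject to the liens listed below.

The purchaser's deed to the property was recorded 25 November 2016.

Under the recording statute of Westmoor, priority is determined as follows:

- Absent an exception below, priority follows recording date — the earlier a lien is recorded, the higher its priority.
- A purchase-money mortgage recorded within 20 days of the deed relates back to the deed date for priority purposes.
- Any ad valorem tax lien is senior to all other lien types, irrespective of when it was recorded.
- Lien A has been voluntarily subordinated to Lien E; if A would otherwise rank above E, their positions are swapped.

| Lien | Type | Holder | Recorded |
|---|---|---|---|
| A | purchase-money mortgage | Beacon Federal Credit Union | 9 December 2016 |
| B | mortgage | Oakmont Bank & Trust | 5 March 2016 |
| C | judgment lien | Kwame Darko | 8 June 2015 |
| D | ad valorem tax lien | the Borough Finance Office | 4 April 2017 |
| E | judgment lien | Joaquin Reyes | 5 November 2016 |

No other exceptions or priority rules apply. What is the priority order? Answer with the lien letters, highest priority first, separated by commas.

First, effective dates: A relates back to the deed date 25 November 2016.
D, as an ad valorem tax lien, has superpriority and ranks first.
The other liens, earliest effective date first: C (8 June 2015), B (5 March 2016), E (5 November 2016), A (25 November 2016).
Since A is not senior to E, the subordination leaves the order unchanged.

D, C, B, E, A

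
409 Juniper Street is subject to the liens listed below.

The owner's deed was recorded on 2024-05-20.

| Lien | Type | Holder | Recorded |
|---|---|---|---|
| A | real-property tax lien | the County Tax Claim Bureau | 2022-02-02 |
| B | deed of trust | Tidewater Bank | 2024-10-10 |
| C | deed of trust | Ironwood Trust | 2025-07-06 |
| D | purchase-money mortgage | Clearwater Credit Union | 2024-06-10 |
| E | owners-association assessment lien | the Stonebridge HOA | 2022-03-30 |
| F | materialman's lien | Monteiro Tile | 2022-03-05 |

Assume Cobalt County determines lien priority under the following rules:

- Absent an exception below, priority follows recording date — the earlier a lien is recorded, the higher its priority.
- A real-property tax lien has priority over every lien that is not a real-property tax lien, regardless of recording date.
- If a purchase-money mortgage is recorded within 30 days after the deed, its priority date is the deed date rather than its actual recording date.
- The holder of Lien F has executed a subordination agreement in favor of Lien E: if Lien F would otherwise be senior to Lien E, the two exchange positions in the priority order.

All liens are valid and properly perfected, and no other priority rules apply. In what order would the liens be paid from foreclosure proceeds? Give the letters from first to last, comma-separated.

A, E, F, D, B, C

Effective dates: D's effective date is the deed date, 2024-05-20.
As a real-property tax lien, A is senior to every other lien.
Remaining liens by effective date: F (2022-03-05), E (2022-03-30), D (2024-05-20), B (2024-10-10), C (2025-07-06).
The subordination applies — F was senior to E — so F and E swap.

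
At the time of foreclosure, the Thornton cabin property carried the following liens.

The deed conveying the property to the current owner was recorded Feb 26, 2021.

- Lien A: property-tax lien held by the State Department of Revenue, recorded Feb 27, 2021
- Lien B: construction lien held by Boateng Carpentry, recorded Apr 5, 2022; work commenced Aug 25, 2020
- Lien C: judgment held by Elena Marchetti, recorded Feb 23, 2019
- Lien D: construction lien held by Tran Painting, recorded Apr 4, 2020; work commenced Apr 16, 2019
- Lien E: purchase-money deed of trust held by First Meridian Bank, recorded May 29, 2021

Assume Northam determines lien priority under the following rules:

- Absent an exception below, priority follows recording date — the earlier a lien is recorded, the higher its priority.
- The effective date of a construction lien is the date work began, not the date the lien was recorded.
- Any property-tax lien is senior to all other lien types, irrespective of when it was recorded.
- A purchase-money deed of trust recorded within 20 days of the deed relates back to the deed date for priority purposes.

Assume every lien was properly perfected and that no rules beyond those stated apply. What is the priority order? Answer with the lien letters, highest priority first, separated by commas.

Effective dates after the stated exceptions: B relates back to Aug 25, 2020 (work commenced); D's effective date is Apr 16, 2019, when work began; E missed the 20-day window (92 days after the deed), so its recording date stands.
A, as a property-tax lien, has superpriority and ranks first.
The other liens, earliest effective date first: C (Feb 23, 2019), D (Apr 16, 2019), B (Aug 25, 2020), E (May 29, 2021).

A, C, D, B, E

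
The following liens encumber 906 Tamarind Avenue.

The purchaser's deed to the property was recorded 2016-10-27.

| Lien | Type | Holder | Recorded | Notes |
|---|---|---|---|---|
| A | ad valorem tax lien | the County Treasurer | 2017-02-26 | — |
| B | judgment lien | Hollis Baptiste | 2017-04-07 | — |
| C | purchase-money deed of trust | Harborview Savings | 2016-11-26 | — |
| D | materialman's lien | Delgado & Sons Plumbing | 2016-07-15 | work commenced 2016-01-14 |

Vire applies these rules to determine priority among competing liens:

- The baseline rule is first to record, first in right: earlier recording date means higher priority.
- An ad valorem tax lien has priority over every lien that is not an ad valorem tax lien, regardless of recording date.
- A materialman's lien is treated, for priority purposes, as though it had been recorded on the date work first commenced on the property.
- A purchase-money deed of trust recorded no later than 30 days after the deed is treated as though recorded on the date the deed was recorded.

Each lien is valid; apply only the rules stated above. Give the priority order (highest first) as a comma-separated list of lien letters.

Effective dates after the stated exceptions: C was recorded within the 30-day window, so its effective date is the deed date 2016-10-27; D's effective date is 2016-01-14, when work began.
A, as an ad valorem tax lien, has superpriority and ranks first.
The other liens, earliest effective date first: D (2016-01-14), C (2016-10-27), B (2017-04-07).

A, D, C, B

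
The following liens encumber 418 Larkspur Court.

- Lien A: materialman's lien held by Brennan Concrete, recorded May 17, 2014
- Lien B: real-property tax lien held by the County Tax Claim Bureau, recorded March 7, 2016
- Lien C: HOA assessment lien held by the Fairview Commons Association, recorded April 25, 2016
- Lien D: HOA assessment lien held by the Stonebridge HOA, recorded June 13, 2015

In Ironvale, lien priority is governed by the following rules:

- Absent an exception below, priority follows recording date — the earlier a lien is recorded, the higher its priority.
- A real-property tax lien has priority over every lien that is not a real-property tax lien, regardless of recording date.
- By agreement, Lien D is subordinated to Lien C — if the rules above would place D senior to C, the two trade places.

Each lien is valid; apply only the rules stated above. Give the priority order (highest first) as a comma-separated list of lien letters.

B is a real-property tax lien, so it outranks all other liens regardless of date.
The other liens, earliest effective date first: A (May 17, 2014), D (June 13, 2015), C (April 25, 2016).
D is senior to C before the subordination, so the two trade places.

B, A, C, D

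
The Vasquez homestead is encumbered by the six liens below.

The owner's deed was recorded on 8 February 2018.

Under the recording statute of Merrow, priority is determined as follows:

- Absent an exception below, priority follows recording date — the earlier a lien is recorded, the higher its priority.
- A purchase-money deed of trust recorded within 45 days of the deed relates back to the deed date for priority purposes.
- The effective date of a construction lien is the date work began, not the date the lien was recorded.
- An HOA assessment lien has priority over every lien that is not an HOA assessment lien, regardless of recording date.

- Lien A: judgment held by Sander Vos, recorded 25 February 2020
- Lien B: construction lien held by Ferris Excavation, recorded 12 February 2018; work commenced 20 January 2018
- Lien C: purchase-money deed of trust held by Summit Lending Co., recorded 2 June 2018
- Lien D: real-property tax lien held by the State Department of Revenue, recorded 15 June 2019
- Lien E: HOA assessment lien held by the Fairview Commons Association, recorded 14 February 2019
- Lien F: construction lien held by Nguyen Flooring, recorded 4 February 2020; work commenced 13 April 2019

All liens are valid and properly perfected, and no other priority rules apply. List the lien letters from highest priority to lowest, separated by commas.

Adjusting effective dates: B's effective date is 20 January 2018, when work began; C was recorded 114 days after the deed, outside the 45-day window, so it keeps its recording date; F relates back to 13 April 2019 (work commenced).
E, as an HOA assessment lien, has superpriority and ranks first.
Remaining liens by effective date: B (20 January 2018), C (2 June 2018), F (13 April 2019), D (15 June 2019), A (25 February 2020).

E, B, C, F, D, A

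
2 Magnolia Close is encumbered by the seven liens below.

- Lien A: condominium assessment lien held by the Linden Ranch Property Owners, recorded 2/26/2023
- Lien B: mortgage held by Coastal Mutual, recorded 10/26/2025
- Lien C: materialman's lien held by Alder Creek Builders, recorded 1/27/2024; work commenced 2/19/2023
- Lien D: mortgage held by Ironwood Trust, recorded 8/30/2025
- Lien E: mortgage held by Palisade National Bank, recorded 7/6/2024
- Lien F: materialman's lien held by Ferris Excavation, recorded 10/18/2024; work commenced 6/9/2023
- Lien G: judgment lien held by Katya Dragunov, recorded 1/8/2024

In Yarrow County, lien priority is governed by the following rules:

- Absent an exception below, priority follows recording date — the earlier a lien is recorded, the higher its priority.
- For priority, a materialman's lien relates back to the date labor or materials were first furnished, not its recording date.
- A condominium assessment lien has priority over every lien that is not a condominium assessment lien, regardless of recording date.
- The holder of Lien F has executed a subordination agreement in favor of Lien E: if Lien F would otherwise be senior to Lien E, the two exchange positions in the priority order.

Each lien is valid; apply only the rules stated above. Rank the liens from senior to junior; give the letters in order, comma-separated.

A, C, E, G, F, D, B

Effective dates after the stated exceptions: C relates back to 2/19/2023 (work commenced); F relates back to 6/9/2023 (work commenced).
As a condominium assessment lien, A is senior to every other lien.
Remaining liens by effective date: C (2/19/2023), F (6/9/2023), G (1/8/2024), E (7/6/2024), D (8/30/2025), B (10/26/2025).
Because F would otherwise rank above E, the subordination swaps them.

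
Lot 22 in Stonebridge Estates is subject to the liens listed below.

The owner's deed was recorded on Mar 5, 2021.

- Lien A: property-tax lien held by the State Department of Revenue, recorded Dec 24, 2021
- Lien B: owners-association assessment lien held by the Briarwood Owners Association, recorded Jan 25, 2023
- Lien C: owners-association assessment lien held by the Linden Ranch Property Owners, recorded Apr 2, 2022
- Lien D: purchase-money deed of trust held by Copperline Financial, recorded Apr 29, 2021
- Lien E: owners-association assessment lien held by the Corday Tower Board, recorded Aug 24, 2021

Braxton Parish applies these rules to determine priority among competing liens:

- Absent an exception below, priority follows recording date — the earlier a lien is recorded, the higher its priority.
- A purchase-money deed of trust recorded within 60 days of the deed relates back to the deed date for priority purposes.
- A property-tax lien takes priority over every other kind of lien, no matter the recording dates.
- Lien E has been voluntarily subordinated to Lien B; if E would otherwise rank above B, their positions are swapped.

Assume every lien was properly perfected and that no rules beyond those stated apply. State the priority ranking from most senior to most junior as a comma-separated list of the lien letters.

Effective dates after the stated exceptions: D relates back to the deed date Mar 5, 2021.
A, as a property-tax lien, has superpriority and ranks first.
Among the remaining liens, by effective date: D (Mar 5, 2021), E (Aug 24, 2021), C (Apr 2, 2022), B (Jan 25, 2023).
Because E would otherwise rank above B, the subordination swaps them.

A, D, B, C, E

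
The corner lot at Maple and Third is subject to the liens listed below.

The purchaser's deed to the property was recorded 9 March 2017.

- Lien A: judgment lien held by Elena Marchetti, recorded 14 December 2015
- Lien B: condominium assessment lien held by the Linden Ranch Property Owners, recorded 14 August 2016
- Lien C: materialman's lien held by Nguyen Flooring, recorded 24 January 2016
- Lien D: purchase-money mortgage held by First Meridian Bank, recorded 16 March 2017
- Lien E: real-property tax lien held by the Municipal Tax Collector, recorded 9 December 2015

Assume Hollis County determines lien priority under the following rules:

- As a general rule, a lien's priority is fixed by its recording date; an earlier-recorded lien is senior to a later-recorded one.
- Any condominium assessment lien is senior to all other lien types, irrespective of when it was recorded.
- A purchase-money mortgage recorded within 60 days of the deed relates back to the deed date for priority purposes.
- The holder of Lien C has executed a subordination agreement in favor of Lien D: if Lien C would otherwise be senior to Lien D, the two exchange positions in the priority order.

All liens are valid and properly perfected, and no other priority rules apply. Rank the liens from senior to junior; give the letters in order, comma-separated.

B, E, A, D, C

Adjusting effective dates: D was recorded within the 60-day window, so its effective date is the deed date 9 March 2017.
B is a condominium assessment lien, so it outranks all other liens regardless of date.
The other liens, earliest effective date first: E (9 December 2015), A (14 December 2015), C (24 January 2016), D (9 March 2017).
The subordination applies — C was senior to D — so C and D swap.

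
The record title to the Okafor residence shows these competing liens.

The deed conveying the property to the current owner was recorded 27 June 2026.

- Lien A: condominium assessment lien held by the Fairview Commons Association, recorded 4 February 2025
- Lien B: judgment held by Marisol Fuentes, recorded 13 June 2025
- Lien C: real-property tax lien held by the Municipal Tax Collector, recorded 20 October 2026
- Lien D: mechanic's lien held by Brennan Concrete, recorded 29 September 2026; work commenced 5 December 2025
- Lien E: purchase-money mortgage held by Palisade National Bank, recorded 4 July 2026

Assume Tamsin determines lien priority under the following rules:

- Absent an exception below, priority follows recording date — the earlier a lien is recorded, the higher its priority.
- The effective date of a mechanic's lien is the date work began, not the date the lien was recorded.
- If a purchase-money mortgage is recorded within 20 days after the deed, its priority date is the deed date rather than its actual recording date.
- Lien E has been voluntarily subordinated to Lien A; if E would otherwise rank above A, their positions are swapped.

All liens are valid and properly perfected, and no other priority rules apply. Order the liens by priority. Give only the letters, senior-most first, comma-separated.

Effective dates: D's effective date is 5 December 2025, when work began; E relates back to the deed date 27 June 2026.
By effective date: A (4 February 2025), B (13 June 2025), D (5 December 2025), E (27 June 2026), C (20 October 2026).
E is already junior to A, so the subordination agreement changes nothing.

A, B, D, E, C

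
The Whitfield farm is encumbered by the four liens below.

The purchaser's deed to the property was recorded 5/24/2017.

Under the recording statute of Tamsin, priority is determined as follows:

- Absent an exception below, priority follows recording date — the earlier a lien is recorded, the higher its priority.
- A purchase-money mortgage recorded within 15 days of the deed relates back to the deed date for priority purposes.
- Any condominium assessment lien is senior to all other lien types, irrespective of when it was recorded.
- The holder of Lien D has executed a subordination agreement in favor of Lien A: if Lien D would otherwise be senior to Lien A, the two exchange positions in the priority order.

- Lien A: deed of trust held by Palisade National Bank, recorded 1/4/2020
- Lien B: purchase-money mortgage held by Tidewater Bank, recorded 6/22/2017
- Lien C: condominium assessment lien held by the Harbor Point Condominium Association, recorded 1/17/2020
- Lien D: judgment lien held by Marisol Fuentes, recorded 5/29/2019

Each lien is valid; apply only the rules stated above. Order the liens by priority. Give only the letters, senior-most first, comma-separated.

C, B, A, D

Effective dates: B was recorded 29 days after the deed, outside the 15-day window, so it keeps its recording date.
As a condominium assessment lien, C is senior to every other lien.
The other liens, earliest effective date first: B (6/22/2017), D (5/29/2019), A (1/4/2020).
Because D would otherwise rank above A, the subordination swaps them.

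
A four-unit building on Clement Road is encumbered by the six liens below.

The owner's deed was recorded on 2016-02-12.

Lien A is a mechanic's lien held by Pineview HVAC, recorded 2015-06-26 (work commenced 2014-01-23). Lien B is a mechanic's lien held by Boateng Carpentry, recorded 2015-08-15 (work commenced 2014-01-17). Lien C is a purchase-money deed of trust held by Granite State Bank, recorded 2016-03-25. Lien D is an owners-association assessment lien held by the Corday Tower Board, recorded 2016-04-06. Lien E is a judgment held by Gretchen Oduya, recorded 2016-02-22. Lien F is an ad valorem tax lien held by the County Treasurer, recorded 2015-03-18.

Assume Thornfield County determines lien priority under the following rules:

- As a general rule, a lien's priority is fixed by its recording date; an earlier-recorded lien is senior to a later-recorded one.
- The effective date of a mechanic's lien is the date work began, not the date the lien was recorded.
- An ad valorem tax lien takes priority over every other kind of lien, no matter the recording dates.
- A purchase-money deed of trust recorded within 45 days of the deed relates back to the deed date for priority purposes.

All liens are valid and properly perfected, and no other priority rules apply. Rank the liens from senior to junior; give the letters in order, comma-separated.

F, B, A, C, E, D

Effective dates after the stated exceptions: A relates back to 2014-01-23 (work commenced); B relates back to 2014-01-17 (work commenced); C relates back to the deed date 2016-02-12.
As an ad valorem tax lien, F is senior to every other lien.
Remaining liens by effective date: B (2014-01-17), A (2014-01-23), C (2016-02-12), E (2016-02-22), D (2016-04-06).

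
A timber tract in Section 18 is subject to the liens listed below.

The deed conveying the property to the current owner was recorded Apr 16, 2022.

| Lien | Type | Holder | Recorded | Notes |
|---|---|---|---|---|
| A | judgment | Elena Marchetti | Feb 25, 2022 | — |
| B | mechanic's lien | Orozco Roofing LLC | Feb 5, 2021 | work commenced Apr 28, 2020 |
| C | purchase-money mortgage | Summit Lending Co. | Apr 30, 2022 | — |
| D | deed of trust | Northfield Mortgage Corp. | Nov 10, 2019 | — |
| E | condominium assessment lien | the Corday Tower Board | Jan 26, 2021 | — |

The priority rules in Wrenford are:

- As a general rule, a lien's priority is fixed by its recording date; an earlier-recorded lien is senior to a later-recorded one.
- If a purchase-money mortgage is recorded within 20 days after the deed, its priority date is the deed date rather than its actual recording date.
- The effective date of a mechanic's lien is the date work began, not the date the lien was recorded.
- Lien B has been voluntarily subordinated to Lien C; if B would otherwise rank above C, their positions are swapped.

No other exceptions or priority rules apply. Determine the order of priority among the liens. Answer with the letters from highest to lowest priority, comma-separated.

Effective dates after the stated exceptions: B's effective date is Apr 28, 2020, when work began; C's effective date is the deed date, Apr 16, 2022.
By effective date: D (Nov 10, 2019), B (Apr 28, 2020), E (Jan 26, 2021), A (Feb 25, 2022), C (Apr 16, 2022).
B would otherwise be senior to C, so under the subordination agreement B and C exchange positions.

D, C, E, A, B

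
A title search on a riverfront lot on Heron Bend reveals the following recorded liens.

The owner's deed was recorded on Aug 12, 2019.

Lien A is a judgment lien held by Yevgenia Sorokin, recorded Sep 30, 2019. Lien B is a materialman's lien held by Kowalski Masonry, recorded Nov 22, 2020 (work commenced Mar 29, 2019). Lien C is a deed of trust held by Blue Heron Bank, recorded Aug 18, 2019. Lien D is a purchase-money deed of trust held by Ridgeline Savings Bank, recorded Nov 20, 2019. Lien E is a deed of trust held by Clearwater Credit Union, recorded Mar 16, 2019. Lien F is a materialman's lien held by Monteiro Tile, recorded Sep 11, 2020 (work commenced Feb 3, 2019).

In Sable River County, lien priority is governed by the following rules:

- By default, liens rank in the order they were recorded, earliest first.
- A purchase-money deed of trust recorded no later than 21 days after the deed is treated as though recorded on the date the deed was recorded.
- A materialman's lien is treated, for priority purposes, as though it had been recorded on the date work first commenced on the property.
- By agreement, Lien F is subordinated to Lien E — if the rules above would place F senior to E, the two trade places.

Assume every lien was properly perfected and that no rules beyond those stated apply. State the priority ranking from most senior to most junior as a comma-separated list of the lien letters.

E, F, B, C, A, D

Effective dates: B relates back to Mar 29, 2019 (work commenced); D was recorded 100 days after the deed — beyond 21 days — so no relation-back applies; F's effective date is Feb 3, 2019, when work began.
By effective date: F (Feb 3, 2019), E (Mar 16, 2019), B (Mar 29, 2019), C (Aug 18, 2019), A (Sep 30, 2019), D (Nov 20, 2019).
F would otherwise be senior to E, so under the subordination agreement F and E exchange positions.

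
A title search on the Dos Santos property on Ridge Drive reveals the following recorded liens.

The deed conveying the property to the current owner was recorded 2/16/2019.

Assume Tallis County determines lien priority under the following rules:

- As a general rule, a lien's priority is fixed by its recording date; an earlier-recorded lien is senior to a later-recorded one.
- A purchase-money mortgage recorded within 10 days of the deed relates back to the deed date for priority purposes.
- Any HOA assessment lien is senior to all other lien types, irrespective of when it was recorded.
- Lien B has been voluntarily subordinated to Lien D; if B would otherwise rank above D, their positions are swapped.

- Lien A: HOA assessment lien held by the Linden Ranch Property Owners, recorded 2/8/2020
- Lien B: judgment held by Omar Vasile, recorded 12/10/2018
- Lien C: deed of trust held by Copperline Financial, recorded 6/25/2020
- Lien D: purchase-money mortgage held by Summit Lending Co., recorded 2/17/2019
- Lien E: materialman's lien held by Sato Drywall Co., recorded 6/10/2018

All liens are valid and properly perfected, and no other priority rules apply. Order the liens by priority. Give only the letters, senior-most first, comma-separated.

Effective dates: D's effective date is the deed date, 2/16/2019.
A is an HOA assessment lien, so it outranks all other liens regardless of date.
Remaining liens by effective date: E (6/10/2018), B (12/10/2018), D (2/16/2019), C (6/25/2020).
B is senior to D before the subordination, so the two trade places.

A, E, D, B, C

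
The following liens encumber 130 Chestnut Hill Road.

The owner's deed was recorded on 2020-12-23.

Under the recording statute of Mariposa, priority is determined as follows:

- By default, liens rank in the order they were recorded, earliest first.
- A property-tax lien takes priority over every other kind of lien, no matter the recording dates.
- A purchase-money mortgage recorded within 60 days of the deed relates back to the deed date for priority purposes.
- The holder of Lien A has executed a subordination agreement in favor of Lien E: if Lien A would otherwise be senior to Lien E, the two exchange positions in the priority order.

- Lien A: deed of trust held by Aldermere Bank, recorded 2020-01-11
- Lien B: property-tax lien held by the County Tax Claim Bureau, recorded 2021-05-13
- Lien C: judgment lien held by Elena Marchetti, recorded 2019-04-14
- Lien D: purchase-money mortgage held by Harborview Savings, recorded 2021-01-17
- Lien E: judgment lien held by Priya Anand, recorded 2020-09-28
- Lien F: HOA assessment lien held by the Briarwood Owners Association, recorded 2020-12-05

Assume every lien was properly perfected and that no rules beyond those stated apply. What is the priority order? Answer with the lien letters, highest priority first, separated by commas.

First, effective dates: D relates back to the deed date 2020-12-23.
As a property-tax lien, B is senior to every other lien.
The other liens, earliest effective date first: C (2019-04-14), A (2020-01-11), E (2020-09-28), F (2020-12-05), D (2020-12-23).
A is senior to E before the subordination, so the two trade places.

B, C, E, A, F, D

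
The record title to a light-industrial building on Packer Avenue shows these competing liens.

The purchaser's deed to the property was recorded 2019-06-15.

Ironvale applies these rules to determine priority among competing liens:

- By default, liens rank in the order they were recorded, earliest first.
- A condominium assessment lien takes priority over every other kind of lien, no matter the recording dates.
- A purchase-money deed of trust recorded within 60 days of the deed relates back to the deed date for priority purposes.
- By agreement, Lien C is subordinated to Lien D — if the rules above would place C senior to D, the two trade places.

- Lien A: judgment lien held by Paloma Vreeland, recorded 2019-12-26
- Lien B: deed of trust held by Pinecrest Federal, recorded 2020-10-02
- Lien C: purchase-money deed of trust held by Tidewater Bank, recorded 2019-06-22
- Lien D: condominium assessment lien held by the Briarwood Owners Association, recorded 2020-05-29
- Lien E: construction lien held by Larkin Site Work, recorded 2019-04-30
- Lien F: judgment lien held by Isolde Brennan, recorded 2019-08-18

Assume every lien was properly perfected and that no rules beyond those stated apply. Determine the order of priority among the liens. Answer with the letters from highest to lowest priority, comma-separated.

D, E, C, F, A, B

Effective dates: C was recorded within the 60-day window, so its effective date is the deed date 2019-06-15.
D is a condominium assessment lien and takes priority over every other lien.
Remaining liens by effective date: E (2019-04-30), C (2019-06-15), F (2019-08-18), A (2019-12-26), B (2020-10-02).
Since C is not senior to D, the subordination leaves the order unchanged.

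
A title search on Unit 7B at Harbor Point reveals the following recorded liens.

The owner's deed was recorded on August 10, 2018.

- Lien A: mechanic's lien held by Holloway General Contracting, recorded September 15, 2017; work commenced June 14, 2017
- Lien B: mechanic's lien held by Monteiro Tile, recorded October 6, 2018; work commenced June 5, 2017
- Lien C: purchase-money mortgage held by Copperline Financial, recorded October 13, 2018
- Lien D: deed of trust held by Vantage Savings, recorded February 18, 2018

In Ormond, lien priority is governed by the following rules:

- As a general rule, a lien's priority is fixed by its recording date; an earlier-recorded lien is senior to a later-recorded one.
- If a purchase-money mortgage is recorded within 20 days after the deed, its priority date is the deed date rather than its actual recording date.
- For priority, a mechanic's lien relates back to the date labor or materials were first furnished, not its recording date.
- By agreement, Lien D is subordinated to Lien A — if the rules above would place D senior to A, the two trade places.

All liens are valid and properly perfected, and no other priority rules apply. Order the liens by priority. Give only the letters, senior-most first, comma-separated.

B, A, D, C

Effective dates: A is treated as recorded June 14, 2017, the work-commencement date; B is treated as recorded June 5, 2017, the work-commencement date; C missed the 20-day window (64 days after the deed), so its recording date stands.
Ordering by effective date: B (June 5, 2017), A (June 14, 2017), D (February 18, 2018), C (October 13, 2018).
D already ranks below A; the subordination has no effect.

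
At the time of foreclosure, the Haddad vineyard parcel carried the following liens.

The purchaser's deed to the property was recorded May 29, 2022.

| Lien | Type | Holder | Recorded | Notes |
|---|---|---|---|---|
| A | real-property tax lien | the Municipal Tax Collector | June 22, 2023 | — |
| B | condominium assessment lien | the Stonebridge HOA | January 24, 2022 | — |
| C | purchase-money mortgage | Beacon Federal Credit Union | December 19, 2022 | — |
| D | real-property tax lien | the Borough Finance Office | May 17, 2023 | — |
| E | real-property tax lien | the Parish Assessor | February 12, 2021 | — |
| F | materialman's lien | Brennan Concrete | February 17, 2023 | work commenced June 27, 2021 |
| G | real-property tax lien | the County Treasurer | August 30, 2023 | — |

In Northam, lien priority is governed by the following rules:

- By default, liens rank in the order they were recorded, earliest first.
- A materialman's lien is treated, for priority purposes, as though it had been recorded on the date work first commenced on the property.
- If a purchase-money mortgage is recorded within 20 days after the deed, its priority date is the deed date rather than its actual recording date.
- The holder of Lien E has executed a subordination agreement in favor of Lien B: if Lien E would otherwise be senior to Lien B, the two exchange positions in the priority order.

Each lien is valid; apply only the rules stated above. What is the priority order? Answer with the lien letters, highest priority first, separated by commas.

B, F, E, C, D, A, G

First, effective dates: C was recorded 204 days after the deed, outside the 20-day window, so it keeps its recording date; F's effective date is June 27, 2021, when work began.
By effective date: E (February 12, 2021), F (June 27, 2021), B (January 24, 2022), C (December 19, 2022), D (May 17, 2023), A (June 22, 2023), G (August 30, 2023).
E would otherwise be senior to B, so under the subordination agreement E and B exchange positions.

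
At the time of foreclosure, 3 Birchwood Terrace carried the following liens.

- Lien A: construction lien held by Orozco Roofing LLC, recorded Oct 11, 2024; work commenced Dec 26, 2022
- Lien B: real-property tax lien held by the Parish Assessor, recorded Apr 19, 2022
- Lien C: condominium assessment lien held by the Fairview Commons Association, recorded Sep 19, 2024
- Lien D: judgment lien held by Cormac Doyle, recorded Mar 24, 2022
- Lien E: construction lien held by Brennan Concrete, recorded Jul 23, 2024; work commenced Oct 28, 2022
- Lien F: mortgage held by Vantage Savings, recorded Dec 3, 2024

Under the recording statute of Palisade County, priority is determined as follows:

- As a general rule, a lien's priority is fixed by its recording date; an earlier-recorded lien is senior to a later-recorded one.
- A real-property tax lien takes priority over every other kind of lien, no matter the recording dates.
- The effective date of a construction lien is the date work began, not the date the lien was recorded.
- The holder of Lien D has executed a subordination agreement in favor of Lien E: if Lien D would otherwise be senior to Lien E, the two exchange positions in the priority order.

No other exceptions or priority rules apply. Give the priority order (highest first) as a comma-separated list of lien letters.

B, E, D, A, C, F

Adjusting effective dates: A is treated as recorded Dec 26, 2022, the work-commencement date; E is treated as recorded Oct 28, 2022, the work-commencement date.
B is a real-property tax lien, so it outranks all other liens regardless of date.
The other liens, earliest effective date first: D (Mar 24, 2022), E (Oct 28, 2022), A (Dec 26, 2022), C (Sep 19, 2024), F (Dec 3, 2024).
The subordination applies — D was senior to E — so D and E swap.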